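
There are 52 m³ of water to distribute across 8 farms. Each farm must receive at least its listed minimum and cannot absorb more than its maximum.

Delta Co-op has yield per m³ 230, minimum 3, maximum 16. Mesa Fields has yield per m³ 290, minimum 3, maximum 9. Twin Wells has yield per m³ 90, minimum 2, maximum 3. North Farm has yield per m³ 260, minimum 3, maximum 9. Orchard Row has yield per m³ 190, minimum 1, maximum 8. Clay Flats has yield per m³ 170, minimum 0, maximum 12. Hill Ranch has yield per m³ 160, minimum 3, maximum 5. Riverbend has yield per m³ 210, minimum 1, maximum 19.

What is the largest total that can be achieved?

Meeting every minimum uses 3+3+2+3+1+0+3+1 = 16 m³, leaving 36.
Order the farms by yield per m³: Mesa Fields 290 > North Farm 260 > Delta Co-op 230 > Riverbend 210 > Orchard Row 190 > Clay Flats 170 > Hill Ranch 160 > Twin Wells 90.
Give Mesa Fields 6 more to hit its cap of 9 → 30 left.
Give North Farm 6 more to hit its cap of 9 → 24 left.
Delta Co-op: +13 to 16 (cap) → 11 left.
Riverbend has room for 18 more but only 11 remain, so it gets 12.
Total = 230×16 + 290×9 + 90×2 + 260×9 + 190×1 + 160×3 + 210×12 = 12000.

12000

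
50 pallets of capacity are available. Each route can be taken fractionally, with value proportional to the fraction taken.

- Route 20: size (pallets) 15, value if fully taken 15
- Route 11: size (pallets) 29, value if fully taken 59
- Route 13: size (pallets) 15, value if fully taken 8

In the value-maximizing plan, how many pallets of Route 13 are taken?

Rank by value-to-size ratio: Route 11 59/29≈2.03, Route 20 15/15≈1, Route 13 8/15≈0.533.
Take all of Route 11 (29 pallets, value 59) → 21 pallets left.
Route 20: take in full, 15 pallets for value 15 → 6 left.
Only 6 pallets remain; take 6/15 of Route 13 for value 8×6/15 = 3.2.

6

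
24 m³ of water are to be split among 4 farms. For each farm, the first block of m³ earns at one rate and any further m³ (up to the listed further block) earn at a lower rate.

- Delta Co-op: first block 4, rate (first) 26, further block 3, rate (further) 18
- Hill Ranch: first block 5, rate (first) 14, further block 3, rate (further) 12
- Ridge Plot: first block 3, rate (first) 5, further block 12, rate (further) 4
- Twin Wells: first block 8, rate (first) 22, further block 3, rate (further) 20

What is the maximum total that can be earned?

476

Rank every tier by rate: Delta Co-op/T1 26 > Twin Wells/T1 22 > Twin Wells/T2 20 > Delta Co-op/T2 18 > Hill Ranch/T1 14 > Hill Ranch/T2 12 > Ridge Plot/T1 5 > Ridge Plot/T2 4.
Delta Co-op T1 at 26: fill all 4 ; 20 left.
Twin Wells/T1 (22): +8 ; 12 left.
Twin Wells/T2 (20): +3 ; 9 left.
Delta Co-op T2 at 18: fill all 3 ; 6 left.
Fill Hill Ranch T1 block (5 at 14) ; 1 left.
1 remain; put them into Hill Ranch T2 at 12.
Total = 26×4 + 22×8 + 20×3 + 18×3 + 14×5 + 12×1 = 476.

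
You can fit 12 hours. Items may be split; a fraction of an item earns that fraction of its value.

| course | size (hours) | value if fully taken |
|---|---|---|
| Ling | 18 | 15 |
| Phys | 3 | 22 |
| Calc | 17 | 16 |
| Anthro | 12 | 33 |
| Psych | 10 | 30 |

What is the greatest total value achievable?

Rank by value-to-size ratio: Phys 22/3≈7.33, Psych 30/10≈3, Anthro 33/12≈2.75, Calc 16/17≈0.941, Ling 15/18≈0.833.
Phys: take in full, 3 hours for value 22 ; 9 left.
Fill the last 9 hours with part of Psych: 9/10 of it earns 27.
Total value = 49.

49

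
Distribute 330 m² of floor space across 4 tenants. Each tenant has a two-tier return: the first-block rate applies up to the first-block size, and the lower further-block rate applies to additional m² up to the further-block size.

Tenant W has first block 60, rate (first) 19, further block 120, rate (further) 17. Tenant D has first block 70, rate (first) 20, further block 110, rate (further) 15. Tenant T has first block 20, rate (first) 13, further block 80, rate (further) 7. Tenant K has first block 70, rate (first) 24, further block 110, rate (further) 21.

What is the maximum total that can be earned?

Order all 8 blocks by rate: Tenant K/tier1 24 > Tenant K/tier2 21 > Tenant D/tier1 20 > Tenant W/tier1 19 > Tenant W/tier2 17 > Tenant D/tier2 15 > Tenant T/tier1 13 > Tenant T/tier2 7.
Fill Tenant K tier1 block (70 at 24) → 260 left.
Fill Tenant K tier2 block (110 at 21) → 150 left.
Fill Tenant D tier1 block (70 at 20) → 80 left.
Tenant W/tier1 (19): +60 → 20 left.
Tenant W tier2 at 17: only 20 left, fill 20.
Total = 24×70 + 21×110 + 20×70 + 19×60 + 17×20 = 6870.

6870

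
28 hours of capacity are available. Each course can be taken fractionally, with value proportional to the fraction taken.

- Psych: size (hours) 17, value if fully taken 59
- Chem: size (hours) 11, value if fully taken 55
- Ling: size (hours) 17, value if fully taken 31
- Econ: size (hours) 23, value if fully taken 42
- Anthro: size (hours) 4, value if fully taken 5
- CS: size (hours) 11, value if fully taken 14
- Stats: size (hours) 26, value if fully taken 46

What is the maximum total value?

Rank by value-to-size ratio: Chem 55/11≈5, Psych 59/17≈3.47, Econ 42/23≈1.83, Ling 31/17≈1.82, Stats 46/26≈1.77, CS 14/11≈1.27, Anthro 5/4≈1.25.
Take all of Chem (11 hours, value 55) → 17 hours left.
Psych: take in full, 17 hours for value 59 → 0 left.
Total value = 114.

114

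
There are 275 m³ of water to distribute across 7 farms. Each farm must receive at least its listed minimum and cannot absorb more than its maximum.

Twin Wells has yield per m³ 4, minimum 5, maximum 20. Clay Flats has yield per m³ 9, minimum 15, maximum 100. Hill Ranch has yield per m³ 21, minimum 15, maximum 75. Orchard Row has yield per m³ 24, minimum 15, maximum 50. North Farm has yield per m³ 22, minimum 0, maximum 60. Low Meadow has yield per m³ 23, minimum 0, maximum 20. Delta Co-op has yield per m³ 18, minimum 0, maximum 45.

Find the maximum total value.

5565

Meeting every minimum uses 5+15+15+15+0+0+0 = 50 m³, leaving 225.
Order the farms by yield per m³: Orchard Row 24 > Low Meadow 23 > North Farm 22 > Hill Ranch 21 > Delta Co-op 18 > Clay Flats 9 > Twin Wells 4.
Orchard Row takes 35 more to reach its cap of 50 → 190 left.
Low Meadow takes 20 more to reach its cap of 20 → 170 left.
Give North Farm 60 more to hit its cap of 60 → 110 left.
Give Hill Ranch 60 more to hit its cap of 75 → 50 left.
Give Delta Co-op 45 more to hit its cap of 45 → 5 left.
Clay Flats: +5 (room for 85) → 20. Pool exhausted.
Total = 4×5 + 9×20 + 21×75 + 24×50 + 22×60 + 23×20 + 18×45 = 5565.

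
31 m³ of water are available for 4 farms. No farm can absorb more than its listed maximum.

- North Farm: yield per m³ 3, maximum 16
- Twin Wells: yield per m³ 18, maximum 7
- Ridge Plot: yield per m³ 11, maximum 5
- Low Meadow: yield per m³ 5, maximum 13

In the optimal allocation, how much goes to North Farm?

6

Order the farms by yield per m³: Twin Wells 18 > Ridge Plot 11 > Low Meadow 5 > North Farm 3.
Give Twin Wells 7 to hit its cap of 7 → 24 left.
Give Ridge Plot 5 to hit its cap of 5 → 19 left.
Low Meadow: +13 to 13 (cap) → 6 left.
North Farm has room for 16 but only 6 remain, so it gets 6.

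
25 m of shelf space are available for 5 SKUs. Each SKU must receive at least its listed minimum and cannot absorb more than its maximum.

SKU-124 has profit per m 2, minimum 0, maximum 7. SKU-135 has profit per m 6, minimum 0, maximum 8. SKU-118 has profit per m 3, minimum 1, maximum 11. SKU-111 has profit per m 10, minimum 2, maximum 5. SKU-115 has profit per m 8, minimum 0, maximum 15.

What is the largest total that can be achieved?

Meeting every minimum uses 0+0+1+2+0 = 3 m, leaving 22.
Rank by profit per m: SKU-111 10 > SKU-115 8 > SKU-135 6 > SKU-118 3 > SKU-124 2.
SKU-111 takes 3 more to reach its cap of 5 — 19 left.
SKU-115 takes 15 more to reach its cap of 15 — 4 left.
SKU-135 has room for 8 more but only 4 remain, so it gets 4.
Total = 6×4 + 3×1 + 10×5 + 8×15 = 197.

197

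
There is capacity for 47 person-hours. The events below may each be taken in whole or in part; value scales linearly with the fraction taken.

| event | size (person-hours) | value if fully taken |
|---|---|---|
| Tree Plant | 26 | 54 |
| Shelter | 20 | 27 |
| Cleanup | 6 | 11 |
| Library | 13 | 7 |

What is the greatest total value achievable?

85.25

Sort by value density: Tree Plant 54/26≈2.08, Cleanup 11/6≈1.83, Shelter 27/20≈1.35, Library 7/13≈0.538.
Tree Plant: take in full, 26 person-hours for value 54 — 21 left.
Take all of Cleanup (6 person-hours, value 11) — 15 person-hours left.
15 person-hours left: a 15/20 share of Shelter gives 27×15/20 = 20.25.
Total value = 85.25.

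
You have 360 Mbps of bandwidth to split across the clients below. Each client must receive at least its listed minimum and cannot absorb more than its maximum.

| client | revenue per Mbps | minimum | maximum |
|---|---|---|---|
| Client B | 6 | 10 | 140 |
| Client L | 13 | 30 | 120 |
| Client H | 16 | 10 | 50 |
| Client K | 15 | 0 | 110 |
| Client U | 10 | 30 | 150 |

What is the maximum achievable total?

4770

Meeting every minimum uses 10+30+10+0+30 = 80 Mbps, leaving 280.
Highest revenue per Mbps first: Client H 16 > Client K 15 > Client L 13 > Client U 10 > Client B 6.
Client H takes 40 more to reach its cap of 50 → 240 left.
Client K: +110 to 110 (cap) → 130 left.
Client L: +90 to 120 (cap) → 40 left.
Client U has room for 120 more but only 40 remain, so it gets 70.
Total = 6×10 + 13×120 + 16×50 + 15×110 + 10×70 = 4770.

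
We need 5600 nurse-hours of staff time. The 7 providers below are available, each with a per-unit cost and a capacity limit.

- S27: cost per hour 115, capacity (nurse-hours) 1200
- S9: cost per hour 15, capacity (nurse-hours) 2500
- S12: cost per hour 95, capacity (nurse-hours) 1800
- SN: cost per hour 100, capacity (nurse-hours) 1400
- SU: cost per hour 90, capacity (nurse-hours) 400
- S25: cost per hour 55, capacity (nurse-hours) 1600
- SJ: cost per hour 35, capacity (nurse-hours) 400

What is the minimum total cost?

242000

Cheapest first:
Take 2500 from S9 at 15 ; need 3100 more.
SJ at 35: take all 400 nurse-hours ; 2700 still needed.
Take 1600 from S25 at 55 ; need 1100 more.
SU (90): use full 400 ; 700 nurse-hours to go.
S12 at 95: take 700 of its 1800 ; requirement met.
SN, S27: unused.
Cost = 2500×15 + 400×35 + 1600×55 + 400×90 + 700×95 = 242000.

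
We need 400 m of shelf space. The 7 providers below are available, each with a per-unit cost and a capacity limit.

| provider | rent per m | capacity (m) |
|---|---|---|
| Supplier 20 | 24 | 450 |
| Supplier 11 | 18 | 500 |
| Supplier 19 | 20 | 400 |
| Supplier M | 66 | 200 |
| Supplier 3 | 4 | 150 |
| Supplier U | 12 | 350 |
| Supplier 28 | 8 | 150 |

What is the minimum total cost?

3000

Cheapest first:
Take 150 from Supplier 3 at 4 → need 250 more.
Supplier 28 at 8: take all 150 m → 100 still needed.
Supplier U at 12: take 100 of its 350 → requirement met.
Supplier 11, Supplier 19, Supplier 20, Supplier M: unused.
Cost = 150×4 + 150×8 + 100×12 = 3000.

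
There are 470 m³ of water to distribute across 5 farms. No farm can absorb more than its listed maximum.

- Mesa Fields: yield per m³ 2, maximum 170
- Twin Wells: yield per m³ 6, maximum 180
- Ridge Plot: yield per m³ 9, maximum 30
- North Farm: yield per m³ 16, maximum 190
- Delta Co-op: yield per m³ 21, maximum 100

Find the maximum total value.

Highest yield per m³ first: Delta Co-op 21 > North Farm 16 > Ridge Plot 9 > Twin Wells 6 > Mesa Fields 2.
Delta Co-op: +100 to 100 (cap) → 370 left.
North Farm takes 190 to reach its cap of 190 → 180 left.
Give Ridge Plot 30 to hit its cap of 30 → 150 left.
Twin Wells has room for 180 but only 150 remain, so it gets 150.
Total = 6×150 + 9×30 + 16×190 + 21×100 = 6310.

6310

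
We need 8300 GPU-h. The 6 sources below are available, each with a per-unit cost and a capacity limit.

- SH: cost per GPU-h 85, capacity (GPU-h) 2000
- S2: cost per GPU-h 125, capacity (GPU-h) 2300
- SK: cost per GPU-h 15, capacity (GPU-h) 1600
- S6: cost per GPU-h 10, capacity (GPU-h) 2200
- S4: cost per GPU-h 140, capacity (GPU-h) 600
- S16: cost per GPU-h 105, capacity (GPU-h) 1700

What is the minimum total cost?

494500

Cheapest first:
Take 2200 from S6 at 10 — need 6100 more.
SK (15): use full 1600 — 4500 GPU-h to go.
Take 2000 from SH at 85 — need 2500 more.
Take 1700 from S16 at 105 — need 800 more.
Take 800 from S2 at 125 to finish.
S4: unused.
Cost = 2200×10 + 1600×15 + 2000×85 + 1700×105 + 800×125 = 494500.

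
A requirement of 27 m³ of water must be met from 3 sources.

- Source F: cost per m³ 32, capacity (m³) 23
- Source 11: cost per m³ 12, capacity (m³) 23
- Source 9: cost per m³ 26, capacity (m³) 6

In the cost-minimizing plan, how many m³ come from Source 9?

Use sources in increasing cost order.
Take 23 from Source 11 at 12 → need 4 more.
Source 9 at 26: take 4 of its 6 → requirement met.
Source F: unused.

4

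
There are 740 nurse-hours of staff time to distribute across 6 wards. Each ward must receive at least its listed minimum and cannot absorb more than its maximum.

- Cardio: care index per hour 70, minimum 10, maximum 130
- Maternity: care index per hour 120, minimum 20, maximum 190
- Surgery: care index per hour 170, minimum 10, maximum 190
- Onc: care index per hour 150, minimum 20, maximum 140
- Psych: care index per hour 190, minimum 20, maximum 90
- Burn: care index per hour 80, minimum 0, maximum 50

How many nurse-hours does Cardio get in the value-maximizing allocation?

Meeting every minimum uses 10+20+10+20+20+0 = 80 nurse-hours, leaving 660.
Rank by care index per hour: Psych 190 > Surgery 170 > Onc 150 > Maternity 120 > Burn 80 > Cardio 70.
Psych takes 70 more to reach its cap of 90 — 590 left.
Surgery takes 180 more to reach its cap of 190 — 410 left.
Give Onc 120 more to hit its cap of 140 — 290 left.
Maternity takes 170 more to reach its cap of 190 — 120 left.
Give Burn 50 more to hit its cap of 50 — 70 left.
Cardio: +70 (room for 120) → 80. Pool exhausted.

80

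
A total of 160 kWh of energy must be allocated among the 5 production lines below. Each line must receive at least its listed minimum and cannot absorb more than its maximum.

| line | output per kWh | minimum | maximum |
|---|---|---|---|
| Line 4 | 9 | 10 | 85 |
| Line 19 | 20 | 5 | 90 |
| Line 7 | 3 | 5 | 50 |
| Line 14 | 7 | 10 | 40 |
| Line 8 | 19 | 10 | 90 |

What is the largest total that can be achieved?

Meeting every minimum uses 10+5+5+10+10 = 40 kWh, leaving 120.
Rank by output per kWh: Line 19 20 > Line 8 19 > Line 4 9 > Line 14 7 > Line 7 3.
Line 19: +85 to 90 (cap) ; 35 left.
Only 35 left; Line 8 takes them to reach 45.
Total = 9×10 + 20×90 + 3×5 + 7×10 + 19×45 = 2830.

2830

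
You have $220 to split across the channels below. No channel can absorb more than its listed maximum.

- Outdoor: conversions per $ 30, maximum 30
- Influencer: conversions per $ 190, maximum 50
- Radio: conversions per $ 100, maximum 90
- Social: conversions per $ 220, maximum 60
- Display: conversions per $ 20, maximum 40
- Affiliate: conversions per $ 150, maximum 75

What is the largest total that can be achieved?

37450

Order the channels by conversions per $: Social 220 > Influencer 190 > Affiliate 150 > Radio 100 > Outdoor 30 > Display 20.
Social: +60 to 60 (cap) — 160 left.
Give Influencer 50 to hit its cap of 50 — 110 left.
Affiliate: +75 to 75 (cap) — 35 left.
Radio has room for 90 but only 35 remain, so it gets 35.
Total = 190×50 + 100×35 + 220×60 + 150×75 = 37450.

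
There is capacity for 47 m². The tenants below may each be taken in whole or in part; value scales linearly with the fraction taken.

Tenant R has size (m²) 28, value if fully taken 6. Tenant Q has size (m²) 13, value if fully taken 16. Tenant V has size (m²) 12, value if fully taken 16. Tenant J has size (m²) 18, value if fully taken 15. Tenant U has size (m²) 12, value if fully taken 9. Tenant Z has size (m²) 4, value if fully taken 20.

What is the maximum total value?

Best value per unit of size first: Tenant Z 20/4≈5, Tenant V 16/12≈1.33, Tenant Q 16/13≈1.23, Tenant J 15/18≈0.833, Tenant U 9/12≈0.75, Tenant R 6/28≈0.214.
Take all of Tenant Z (4 m², value 20) → 43 m² left.
All 12 m² of Tenant V fit (value 16) → 31 remain.
All 13 m² of Tenant Q fit (value 16) → 18 remain.
All 18 m² of Tenant J fit (value 15) → 0 remain.
Total value = 67.

67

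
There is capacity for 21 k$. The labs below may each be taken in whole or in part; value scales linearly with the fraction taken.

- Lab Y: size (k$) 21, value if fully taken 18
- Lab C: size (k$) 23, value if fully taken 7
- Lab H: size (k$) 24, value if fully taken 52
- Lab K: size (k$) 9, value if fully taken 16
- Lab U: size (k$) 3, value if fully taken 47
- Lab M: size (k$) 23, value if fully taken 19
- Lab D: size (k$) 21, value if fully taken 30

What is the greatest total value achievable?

Rank by value-to-size ratio: Lab U 47/3≈15.7, Lab H 52/24≈2.17, Lab K 16/9≈1.78, Lab D 30/21≈1.43, Lab Y 18/21≈0.857, Lab M 19/23≈0.826, Lab C 7/23≈0.304.
Take all of Lab U (3 k$, value 47) — 18 k$ left.
Fill the last 18 k$ with part of Lab H: 18/24 of it earns 39.
Total value = 86.

86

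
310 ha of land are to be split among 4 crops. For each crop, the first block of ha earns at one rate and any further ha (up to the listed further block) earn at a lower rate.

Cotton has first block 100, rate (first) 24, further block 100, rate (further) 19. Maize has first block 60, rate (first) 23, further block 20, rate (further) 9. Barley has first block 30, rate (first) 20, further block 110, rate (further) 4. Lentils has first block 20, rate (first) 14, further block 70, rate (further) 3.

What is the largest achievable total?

Treat each block as its own option and order by rate: Cotton/T1 24 > Maize/T1 23 > Barley/T1 20 > Cotton/T2 19 > Lentils/T1 14 > Maize/T2 9 > Barley/T2 4 > Lentils/T2 3.
Cotton T1 at 24: fill all 100 ; 210 left.
Maize/T1 (23): +60 ; 150 left.
Barley T1 at 20: fill all 30 ; 120 left.
Cotton/T2 (19): +100 ; 20 left.
Fill Lentils T1 block (20 at 14) ; 0 left.
Total = 24×100 + 23×60 + 20×30 + 19×100 + 14×20 = 6560.

6560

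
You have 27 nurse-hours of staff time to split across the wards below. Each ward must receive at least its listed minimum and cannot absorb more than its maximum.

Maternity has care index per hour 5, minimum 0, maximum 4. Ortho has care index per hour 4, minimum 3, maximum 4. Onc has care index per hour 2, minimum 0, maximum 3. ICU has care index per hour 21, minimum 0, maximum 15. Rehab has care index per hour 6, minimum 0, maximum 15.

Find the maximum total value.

Meeting every minimum uses 0+3+0+0+0 = 3 nurse-hours, leaving 24.
Rank by care index per hour: ICU 21 > Rehab 6 > Maternity 5 > Ortho 4 > Onc 2.
ICU takes 15 more to reach its cap of 15 → 9 left.
Only 9 left; Rehab takes them to reach 9.
Total = 4×3 + 21×15 + 6×9 = 381.

381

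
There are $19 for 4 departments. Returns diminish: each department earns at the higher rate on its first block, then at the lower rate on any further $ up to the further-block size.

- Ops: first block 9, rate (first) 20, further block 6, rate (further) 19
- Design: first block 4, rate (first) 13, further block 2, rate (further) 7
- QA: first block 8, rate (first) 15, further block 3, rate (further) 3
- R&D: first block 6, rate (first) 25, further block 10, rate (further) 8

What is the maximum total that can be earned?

406

Rank every tier by rate: R&D/first 25 > Ops/first 20 > Ops/second 19 > QA/first 15 > Design/first 13 > R&D/second 8 > Design/second 7 > QA/second 3.
R&D first at 25: fill all 6 — 13 left.
Fill Ops first block (9 at 20) — 4 left.
Ops/second: +4 of 6 at 19; pool empty.
Total = 25×6 + 20×9 + 19×4 = 406.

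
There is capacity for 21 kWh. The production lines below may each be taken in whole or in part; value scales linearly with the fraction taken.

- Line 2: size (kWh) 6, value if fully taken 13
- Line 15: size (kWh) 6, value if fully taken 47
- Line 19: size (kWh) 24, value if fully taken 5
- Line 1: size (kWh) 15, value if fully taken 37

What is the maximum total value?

Sort by value density: Line 15 47/6≈7.83, Line 1 37/15≈2.47, Line 2 13/6≈2.17, Line 19 5/24≈0.208.
Line 15: take in full, 6 kWh for value 47 ; 15 left.
All 15 kWh of Line 1 fit (value 37) ; 0 remain.
Total value = 84.

84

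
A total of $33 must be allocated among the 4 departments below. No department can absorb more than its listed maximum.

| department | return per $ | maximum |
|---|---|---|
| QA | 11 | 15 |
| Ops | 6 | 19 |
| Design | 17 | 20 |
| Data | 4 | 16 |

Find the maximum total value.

483

Order the departments by return per $: Design 17 > QA 11 > Ops 6 > Data 4.
Design takes 20 to reach its cap of 20 → 13 left.
QA: +13 (room for 15) → 13. Pool exhausted.
Total = 11×13 + 17×20 = 483.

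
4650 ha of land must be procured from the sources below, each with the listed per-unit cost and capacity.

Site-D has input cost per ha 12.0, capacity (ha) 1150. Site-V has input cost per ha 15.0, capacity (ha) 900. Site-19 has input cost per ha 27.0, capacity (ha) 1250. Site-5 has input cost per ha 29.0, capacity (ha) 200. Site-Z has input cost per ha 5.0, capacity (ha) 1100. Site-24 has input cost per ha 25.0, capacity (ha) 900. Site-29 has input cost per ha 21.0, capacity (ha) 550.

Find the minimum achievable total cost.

Fill from the cheapest source first.
Site-Z (5.0): use full 1100 — 3550 ha to go.
Site-D (12.0): use full 1150 — 2400 ha to go.
Site-V at 15.0: take all 900 ha — 1500 still needed.
Take 550 from Site-29 at 21.0 — need 950 more.
Take 900 from Site-24 at 25.0 — need 50 more.
Site-19 at 27.0: take 50 of its 1250 — requirement met.
Site-5: unused.
Cost = 1100×5.0 + 1150×12.0 + 900×15.0 + 550×21.0 + 900×25.0 + 50×27.0 = 68200.

68200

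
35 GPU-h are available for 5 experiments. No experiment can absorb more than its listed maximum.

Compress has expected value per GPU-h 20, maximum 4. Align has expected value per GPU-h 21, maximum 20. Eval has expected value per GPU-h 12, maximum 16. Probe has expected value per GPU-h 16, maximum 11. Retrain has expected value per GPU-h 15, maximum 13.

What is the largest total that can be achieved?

676

Highest expected value per GPU-h first: Align 21 > Compress 20 > Probe 16 > Retrain 15 > Eval 12.
Give Align 20 to hit its cap of 20 → 15 left.
Compress: +4 to 4 (cap) → 11 left.
Give Probe 11 to hit its cap of 11 → 0 left.
Total = 20×4 + 21×20 + 16×11 = 676.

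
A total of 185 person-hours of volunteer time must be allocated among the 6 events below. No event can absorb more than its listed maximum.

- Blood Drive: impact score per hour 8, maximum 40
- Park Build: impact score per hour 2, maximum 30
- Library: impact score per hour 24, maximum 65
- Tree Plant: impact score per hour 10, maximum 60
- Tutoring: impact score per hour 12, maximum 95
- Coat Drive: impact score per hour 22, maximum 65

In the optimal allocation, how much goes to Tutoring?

Rank by impact score per hour: Library 24 > Coat Drive 22 > Tutoring 12 > Tree Plant 10 > Blood Drive 8 > Park Build 2.
Give Library 65 to hit its cap of 65 ; 120 left.
Give Coat Drive 65 to hit its cap of 65 ; 55 left.
Only 55 left; Tutoring takes them to reach 55.

55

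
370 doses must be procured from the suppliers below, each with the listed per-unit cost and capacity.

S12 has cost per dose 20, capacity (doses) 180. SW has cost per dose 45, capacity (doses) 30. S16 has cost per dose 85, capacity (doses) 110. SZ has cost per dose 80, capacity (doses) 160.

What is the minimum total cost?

17750

Cheapest first:
S12 (20): use full 180 — 190 doses to go.
SW (45): use full 30 — 160 doses to go.
SZ (80): use full 160 — 0 doses to go.
S16: unused.
Cost = 180×20 + 30×45 + 160×80 = 17750.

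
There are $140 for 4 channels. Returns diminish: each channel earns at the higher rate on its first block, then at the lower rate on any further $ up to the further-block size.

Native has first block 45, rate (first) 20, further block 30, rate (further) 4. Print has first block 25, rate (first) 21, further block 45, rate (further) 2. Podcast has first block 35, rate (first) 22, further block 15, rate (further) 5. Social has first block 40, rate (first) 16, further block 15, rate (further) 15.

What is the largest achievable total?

2755

Treat each block as its own option and order by rate: Podcast/T1 22 > Print/T1 21 > Native/T1 20 > Social/T1 16 > Social/T2 15 > Podcast/T2 5 > Native/T2 4 > Print/T2 2.
Podcast T1 at 22: fill all 35 → 105 left.
Print/T1 (21): +25 → 80 left.
Native/T1 (20): +45 → 35 left.
35 remain; put them into Social T1 at 16.
Total = 22×35 + 21×25 + 20×45 + 16×35 = 2755.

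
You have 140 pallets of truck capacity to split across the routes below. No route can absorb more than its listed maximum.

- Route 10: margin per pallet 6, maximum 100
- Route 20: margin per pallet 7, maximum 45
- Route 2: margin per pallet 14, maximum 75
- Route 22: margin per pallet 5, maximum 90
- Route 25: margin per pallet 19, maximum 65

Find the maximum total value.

2285

Order the routes by margin per pallet: Route 25 19 > Route 2 14 > Route 20 7 > Route 10 6 > Route 22 5.
Route 25: +65 to 65 (cap) ; 75 left.
Route 2 takes 75 to reach its cap of 75 ; 0 left.
Total = 14×75 + 19×65 = 2285.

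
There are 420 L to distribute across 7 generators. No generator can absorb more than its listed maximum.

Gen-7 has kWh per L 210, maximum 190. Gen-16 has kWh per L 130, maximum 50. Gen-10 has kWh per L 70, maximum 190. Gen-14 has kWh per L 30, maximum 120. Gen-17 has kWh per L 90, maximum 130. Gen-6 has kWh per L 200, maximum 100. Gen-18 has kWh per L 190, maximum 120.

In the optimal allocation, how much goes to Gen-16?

10

Highest kWh per L first: Gen-7 210 > Gen-6 200 > Gen-18 190 > Gen-16 130 > Gen-17 90 > Gen-10 70 > Gen-14 30.
Gen-7 takes 190 to reach its cap of 190 ; 230 left.
Gen-6: +100 to 100 (cap) ; 130 left.
Gen-18 takes 120 to reach its cap of 120 ; 10 left.
Gen-16 has room for 50 but only 10 remain, so it gets 10.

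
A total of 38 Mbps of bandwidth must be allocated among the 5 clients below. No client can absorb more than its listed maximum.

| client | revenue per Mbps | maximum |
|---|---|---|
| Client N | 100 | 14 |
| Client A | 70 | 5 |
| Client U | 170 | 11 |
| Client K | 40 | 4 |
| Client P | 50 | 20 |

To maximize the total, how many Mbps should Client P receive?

8

Order the clients by revenue per Mbps: Client U 170 > Client N 100 > Client A 70 > Client P 50 > Client K 40.
Give Client U 11 to hit its cap of 11 → 27 left.
Client N takes 14 to reach its cap of 14 → 13 left.
Client A: +5 to 5 (cap) → 8 left.
Only 8 left; Client P takes them to reach 8.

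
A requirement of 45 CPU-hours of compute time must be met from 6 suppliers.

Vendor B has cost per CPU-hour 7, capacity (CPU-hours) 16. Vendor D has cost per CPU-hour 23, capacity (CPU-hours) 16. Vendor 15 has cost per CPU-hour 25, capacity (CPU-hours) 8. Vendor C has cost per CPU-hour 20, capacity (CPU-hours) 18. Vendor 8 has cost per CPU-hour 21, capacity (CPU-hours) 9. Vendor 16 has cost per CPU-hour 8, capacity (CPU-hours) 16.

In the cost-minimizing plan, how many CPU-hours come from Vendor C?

13

Fill from the cheapest supplier first.
Take 16 from Vendor B at 7 → need 29 more.
Vendor 16 (8): use full 16 → 13 CPU-hours to go.
Vendor C at 20: take 13 of its 18 → requirement met.
Vendor 8, Vendor D, Vendor 15: unused.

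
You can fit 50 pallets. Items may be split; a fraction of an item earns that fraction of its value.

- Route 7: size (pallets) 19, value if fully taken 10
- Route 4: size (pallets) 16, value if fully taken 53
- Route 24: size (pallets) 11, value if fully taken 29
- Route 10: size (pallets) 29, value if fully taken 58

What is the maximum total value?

128

Sort by value density: Route 4 53/16≈3.31, Route 24 29/11≈2.64, Route 10 58/29≈2, Route 7 10/19≈0.526.
Take all of Route 4 (16 pallets, value 53) — 34 pallets left.
Take all of Route 24 (11 pallets, value 29) — 23 pallets left.
Fill the last 23 pallets with part of Route 10: 23/29 of it earns 46.
Total value = 128.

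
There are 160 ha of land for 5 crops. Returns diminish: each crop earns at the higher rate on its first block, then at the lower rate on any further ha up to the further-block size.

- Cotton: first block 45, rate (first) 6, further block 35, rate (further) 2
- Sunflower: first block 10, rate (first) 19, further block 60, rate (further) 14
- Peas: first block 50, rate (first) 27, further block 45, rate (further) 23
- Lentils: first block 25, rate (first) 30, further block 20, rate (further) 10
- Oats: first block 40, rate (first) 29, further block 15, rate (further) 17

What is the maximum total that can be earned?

Treat each block as its own option and order by rate: Lentils/tier1 30 > Oats/tier1 29 > Peas/tier1 27 > Peas/tier2 23 > Sunflower/tier1 19 > Oats/tier2 17 > Sunflower/tier2 14 > Lentils/tier2 10 > Cotton/tier1 6 > Cotton/tier2 2.
Fill Lentils tier1 block (25 at 30) → 135 left.
Oats/tier1 (29): +40 → 95 left.
Peas/tier1 (27): +50 → 45 left.
Peas/tier2 (23): +45 → 0 left.
Total = 30×25 + 29×40 + 27×50 + 23×45 = 4295.

4295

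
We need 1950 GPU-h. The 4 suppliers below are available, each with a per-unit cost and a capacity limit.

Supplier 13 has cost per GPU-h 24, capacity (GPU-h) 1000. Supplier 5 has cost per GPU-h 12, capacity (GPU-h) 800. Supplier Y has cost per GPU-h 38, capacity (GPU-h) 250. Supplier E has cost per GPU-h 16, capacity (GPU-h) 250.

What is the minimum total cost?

Use suppliers in increasing cost order.
Take 800 from Supplier 5 at 12 ; need 1150 more.
Take 250 from Supplier E at 16 ; need 900 more.
Supplier 13 at 24: take 900 of its 1000 ; requirement met.
Supplier Y: unused.
Cost = 800×12 + 250×16 + 900×24 = 35200.

35200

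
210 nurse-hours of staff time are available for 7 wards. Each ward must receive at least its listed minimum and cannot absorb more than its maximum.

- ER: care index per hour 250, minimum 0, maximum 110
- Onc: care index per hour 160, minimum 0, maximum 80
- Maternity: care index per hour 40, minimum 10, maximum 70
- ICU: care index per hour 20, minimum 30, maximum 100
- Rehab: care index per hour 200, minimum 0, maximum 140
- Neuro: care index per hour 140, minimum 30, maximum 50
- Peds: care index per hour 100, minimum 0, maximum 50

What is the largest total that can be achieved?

Meeting every minimum uses 0+0+10+30+0+30+0 = 70 nurse-hours, leaving 140.
Order the wards by care index per hour: ER 250 > Rehab 200 > Onc 160 > Neuro 140 > Peds 100 > Maternity 40 > ICU 20.
ER: +110 to 110 (cap) — 30 left.
Rehab: +30 (room for 140) → 30. Pool exhausted.
Total = 250×110 + 40×10 + 20×30 + 200×30 + 140×30 = 38700.

38700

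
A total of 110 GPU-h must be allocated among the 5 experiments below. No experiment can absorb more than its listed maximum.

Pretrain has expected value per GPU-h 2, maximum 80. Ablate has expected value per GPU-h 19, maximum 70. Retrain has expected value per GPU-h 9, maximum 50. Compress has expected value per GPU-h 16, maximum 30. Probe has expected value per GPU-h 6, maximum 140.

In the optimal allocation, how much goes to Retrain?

Rank by expected value per GPU-h: Ablate 19 > Compress 16 > Retrain 9 > Probe 6 > Pretrain 2.
Ablate: +70 to 70 (cap) — 40 left.
Give Compress 30 to hit its cap of 30 — 10 left.
Retrain: +10 (room for 50) → 10. Pool exhausted.

10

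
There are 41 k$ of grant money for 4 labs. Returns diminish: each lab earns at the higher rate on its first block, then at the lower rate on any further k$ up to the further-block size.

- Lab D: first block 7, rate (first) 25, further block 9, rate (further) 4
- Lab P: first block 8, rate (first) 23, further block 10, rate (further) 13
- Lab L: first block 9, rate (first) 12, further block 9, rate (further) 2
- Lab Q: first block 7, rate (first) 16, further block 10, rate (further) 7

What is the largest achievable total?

709

Rank every tier by rate: Lab D/T1 25 > Lab P/T1 23 > Lab Q/T1 16 > Lab P/T2 13 > Lab L/T1 12 > Lab Q/T2 7 > Lab D/T2 4 > Lab L/T2 2.
Fill Lab D T1 block (7 at 25) ; 34 left.
Fill Lab P T1 block (8 at 23) ; 26 left.
Fill Lab Q T1 block (7 at 16) ; 19 left.
Fill Lab P T2 block (10 at 13) ; 9 left.
Lab L T1 at 12: fill all 9 ; 0 left.
Total = 25×7 + 23×8 + 16×7 + 13×10 + 12×9 = 709.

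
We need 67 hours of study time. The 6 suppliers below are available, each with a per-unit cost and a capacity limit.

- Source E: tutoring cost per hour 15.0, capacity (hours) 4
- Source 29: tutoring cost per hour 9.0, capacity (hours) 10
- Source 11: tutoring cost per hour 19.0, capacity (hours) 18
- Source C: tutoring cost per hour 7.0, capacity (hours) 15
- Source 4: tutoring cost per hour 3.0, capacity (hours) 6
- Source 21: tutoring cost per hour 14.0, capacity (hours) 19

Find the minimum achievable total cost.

786

Fill from the cheapest supplier first.
Source 4 (3.0): use full 6 ; 61 hours to go.
Source C at 7.0: take all 15 hours ; 46 still needed.
Source 29 (9.0): use full 10 ; 36 hours to go.
Take 19 from Source 21 at 14.0 ; need 17 more.
Source E (15.0): use full 4 ; 13 hours to go.
Source 11 at 19.0: take 13 of its 18 ; requirement met.
Cost = 6×3.0 + 15×7.0 + 10×9.0 + 19×14.0 + 4×15.0 + 13×19.0 = 786.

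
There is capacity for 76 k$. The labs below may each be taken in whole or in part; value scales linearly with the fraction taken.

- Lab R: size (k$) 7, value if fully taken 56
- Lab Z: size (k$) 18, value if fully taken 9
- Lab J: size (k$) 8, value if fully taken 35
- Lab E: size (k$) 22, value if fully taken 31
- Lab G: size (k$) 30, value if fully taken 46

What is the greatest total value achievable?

172.5

Sort by value density: Lab R 56/7≈8, Lab J 35/8≈4.38, Lab G 46/30≈1.53, Lab E 31/22≈1.41, Lab Z 9/18≈0.5.
Lab R: take in full, 7 k$ for value 56 → 69 left.
Take all of Lab J (8 k$, value 35) → 61 k$ left.
Take all of Lab G (30 k$, value 46) → 31 k$ left.
Lab E: take in full, 22 k$ for value 31 → 9 left.
9 k$ left: a 9/18 share of Lab Z gives 9×9/18 = 4.5.
Total value = 172.5.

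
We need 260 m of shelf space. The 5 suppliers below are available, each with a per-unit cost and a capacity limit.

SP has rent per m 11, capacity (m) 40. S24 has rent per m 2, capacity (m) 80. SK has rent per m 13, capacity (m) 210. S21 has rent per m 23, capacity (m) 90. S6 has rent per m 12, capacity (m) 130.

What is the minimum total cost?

2290

Use suppliers in increasing cost order.
S24 at 2: take all 80 m → 180 still needed.
SP at 11: take all 40 m → 140 still needed.
S6 (12): use full 130 → 10 m to go.
Take 10 from SK at 13 to finish.
S21: unused.
Cost = 80×2 + 40×11 + 130×12 + 10×13 = 2290.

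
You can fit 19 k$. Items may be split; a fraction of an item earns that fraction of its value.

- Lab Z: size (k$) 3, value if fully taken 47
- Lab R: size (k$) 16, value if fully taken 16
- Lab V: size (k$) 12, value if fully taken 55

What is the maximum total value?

106

Best value per unit of size first: Lab Z 47/3≈15.7, Lab V 55/12≈4.58, Lab R 16/16≈1.
Take all of Lab Z (3 k$, value 47) ; 16 k$ left.
Lab V: take in full, 12 k$ for value 55 ; 4 left.
Fill the last 4 k$ with part of Lab R: 4/16 of it earns 4.
Total value = 106.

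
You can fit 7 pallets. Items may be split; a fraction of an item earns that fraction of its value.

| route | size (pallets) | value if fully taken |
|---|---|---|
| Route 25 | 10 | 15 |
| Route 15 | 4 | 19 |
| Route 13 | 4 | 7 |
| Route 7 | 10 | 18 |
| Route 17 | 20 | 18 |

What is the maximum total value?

Best value per unit of size first: Route 15 19/4≈4.75, Route 7 18/10≈1.8, Route 13 7/4≈1.75, Route 25 15/10≈1.5, Route 17 18/20≈0.9.
Route 15: take in full, 4 pallets for value 19 → 3 left.
3 pallets left: a 3/10 share of Route 7 gives 18×3/10 = 5.4.
Total value = 24.4.

24.4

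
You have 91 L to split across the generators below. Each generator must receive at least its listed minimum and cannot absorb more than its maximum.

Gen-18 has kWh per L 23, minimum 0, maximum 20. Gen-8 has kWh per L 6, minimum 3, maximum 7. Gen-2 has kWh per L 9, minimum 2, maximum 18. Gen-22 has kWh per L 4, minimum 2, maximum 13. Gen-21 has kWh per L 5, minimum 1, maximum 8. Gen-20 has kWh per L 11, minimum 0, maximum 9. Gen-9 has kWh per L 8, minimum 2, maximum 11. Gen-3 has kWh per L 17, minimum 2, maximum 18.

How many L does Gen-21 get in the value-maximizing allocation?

6

Meeting every minimum uses 0+3+2+2+1+0+2+2 = 12 L, leaving 79.
Highest kWh per L first: Gen-18 23 > Gen-3 17 > Gen-20 11 > Gen-2 9 > Gen-9 8 > Gen-8 6 > Gen-21 5 > Gen-22 4.
Gen-18: +20 to 20 (cap) — 59 left.
Gen-3: +16 to 18 (cap) — 43 left.
Gen-20 takes 9 more to reach its cap of 9 — 34 left.
Give Gen-2 16 more to hit its cap of 18 — 18 left.
Give Gen-9 9 more to hit its cap of 11 — 9 left.
Give Gen-8 4 more to hit its cap of 7 — 5 left.
Only 5 left; Gen-21 takes them to reach 6.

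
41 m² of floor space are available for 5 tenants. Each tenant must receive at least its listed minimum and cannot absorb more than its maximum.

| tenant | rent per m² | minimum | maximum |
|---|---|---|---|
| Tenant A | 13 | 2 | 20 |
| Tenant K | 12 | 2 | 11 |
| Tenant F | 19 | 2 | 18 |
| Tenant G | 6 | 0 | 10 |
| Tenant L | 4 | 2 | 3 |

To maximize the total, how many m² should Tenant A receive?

19

Meeting every minimum uses 2+2+2+0+2 = 8 m², leaving 33.
Highest rent per m² first: Tenant F 19 > Tenant A 13 > Tenant K 12 > Tenant G 6 > Tenant L 4.
Tenant F takes 16 more to reach its cap of 18 → 17 left.
Tenant A: +17 (room for 18) → 19. Pool exhausted.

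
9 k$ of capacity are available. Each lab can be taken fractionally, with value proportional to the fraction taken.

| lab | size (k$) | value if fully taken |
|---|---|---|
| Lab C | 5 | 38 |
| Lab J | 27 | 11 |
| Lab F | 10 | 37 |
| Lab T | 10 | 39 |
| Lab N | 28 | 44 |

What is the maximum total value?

Rank by value-to-size ratio: Lab C 38/5≈7.6, Lab T 39/10≈3.9, Lab F 37/10≈3.7, Lab N 44/28≈1.57, Lab J 11/27≈0.407.
All 5 k$ of Lab C fit (value 38) ; 4 remain.
4 k$ left: a 4/10 share of Lab T gives 39×4/10 = 15.6.
Total value = 53.6.

53.6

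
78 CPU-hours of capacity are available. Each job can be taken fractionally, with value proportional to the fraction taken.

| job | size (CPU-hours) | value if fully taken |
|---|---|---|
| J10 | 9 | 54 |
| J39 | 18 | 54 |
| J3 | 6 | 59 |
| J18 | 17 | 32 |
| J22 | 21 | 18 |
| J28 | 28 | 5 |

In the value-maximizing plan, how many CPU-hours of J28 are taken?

7

Rank by value-to-size ratio: J3 59/6≈9.83, J10 54/9≈6, J39 54/18≈3, J18 32/17≈1.88, J22 18/21≈0.857, J28 5/28≈0.179.
J3: take in full, 6 CPU-hours for value 59 ; 72 left.
J10: take in full, 9 CPU-hours for value 54 ; 63 left.
J39: take in full, 18 CPU-hours for value 54 ; 45 left.
J18: take in full, 17 CPU-hours for value 32 ; 28 left.
J22: take in full, 21 CPU-hours for value 18 ; 7 left.
Fill the last 7 CPU-hours with part of J28: 7/28 of it earns 1.25.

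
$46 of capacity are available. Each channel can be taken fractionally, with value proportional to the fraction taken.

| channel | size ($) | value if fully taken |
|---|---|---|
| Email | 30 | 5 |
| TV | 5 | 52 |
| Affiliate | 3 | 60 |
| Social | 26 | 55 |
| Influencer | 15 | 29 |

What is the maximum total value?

190.2

Rank by value-to-size ratio: Affiliate 60/3≈20, TV 52/5≈10.4, Social 55/26≈2.12, Influencer 29/15≈1.93, Email 5/30≈0.167.
All 3 $ of Affiliate fit (value 60) → 43 remain.
All 5 $ of TV fit (value 52) → 38 remain.
Take all of Social (26 $, value 55) → 12 $ left.
Only 12 $ remain; take 12/15 of Influencer for value 29×12/15 = 23.2.
Total value = 190.2.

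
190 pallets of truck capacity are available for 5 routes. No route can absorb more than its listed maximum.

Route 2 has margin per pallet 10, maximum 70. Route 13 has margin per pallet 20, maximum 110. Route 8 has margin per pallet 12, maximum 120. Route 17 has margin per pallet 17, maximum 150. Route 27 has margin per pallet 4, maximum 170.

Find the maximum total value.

Order the routes by margin per pallet: Route 13 20 > Route 17 17 > Route 8 12 > Route 2 10 > Route 27 4.
Route 13: +110 to 110 (cap) → 80 left.
Route 17: +80 (room for 150) → 80. Pool exhausted.
Total = 20×110 + 17×80 = 3560.

3560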